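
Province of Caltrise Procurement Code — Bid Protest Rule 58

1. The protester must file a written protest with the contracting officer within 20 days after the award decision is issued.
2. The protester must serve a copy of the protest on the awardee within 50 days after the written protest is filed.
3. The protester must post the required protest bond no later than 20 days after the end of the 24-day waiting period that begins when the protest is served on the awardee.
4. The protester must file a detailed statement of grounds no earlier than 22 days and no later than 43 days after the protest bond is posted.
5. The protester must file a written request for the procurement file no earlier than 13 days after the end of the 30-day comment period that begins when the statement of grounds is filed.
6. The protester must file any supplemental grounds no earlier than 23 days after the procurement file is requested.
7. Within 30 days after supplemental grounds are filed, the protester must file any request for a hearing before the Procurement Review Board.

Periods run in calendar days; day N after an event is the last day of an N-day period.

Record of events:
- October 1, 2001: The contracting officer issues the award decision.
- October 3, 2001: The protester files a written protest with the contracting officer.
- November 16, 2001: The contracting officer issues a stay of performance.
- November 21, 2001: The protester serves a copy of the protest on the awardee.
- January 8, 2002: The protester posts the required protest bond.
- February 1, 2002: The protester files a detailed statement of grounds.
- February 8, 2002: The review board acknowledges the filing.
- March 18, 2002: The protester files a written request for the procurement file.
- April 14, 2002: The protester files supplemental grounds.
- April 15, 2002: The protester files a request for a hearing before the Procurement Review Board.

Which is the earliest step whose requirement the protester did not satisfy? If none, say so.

Step 3

Step 1: 20 days after October 1, 2001 (when the award decision is issued) is October 21, 2001; completed October 3, 2001, before the deadline.
Step 2: 50 days after October 3, 2001 (when the written protest is filed) is November 22, 2001; November 21, 2001 is within that limit.
Step 3: 20 days after December 15, 2001 (end of the 24-day waiting period, which began when the protest is served on the awardee on November 21, 2001) is January 4, 2002; done January 8, 2002 — 4 days late.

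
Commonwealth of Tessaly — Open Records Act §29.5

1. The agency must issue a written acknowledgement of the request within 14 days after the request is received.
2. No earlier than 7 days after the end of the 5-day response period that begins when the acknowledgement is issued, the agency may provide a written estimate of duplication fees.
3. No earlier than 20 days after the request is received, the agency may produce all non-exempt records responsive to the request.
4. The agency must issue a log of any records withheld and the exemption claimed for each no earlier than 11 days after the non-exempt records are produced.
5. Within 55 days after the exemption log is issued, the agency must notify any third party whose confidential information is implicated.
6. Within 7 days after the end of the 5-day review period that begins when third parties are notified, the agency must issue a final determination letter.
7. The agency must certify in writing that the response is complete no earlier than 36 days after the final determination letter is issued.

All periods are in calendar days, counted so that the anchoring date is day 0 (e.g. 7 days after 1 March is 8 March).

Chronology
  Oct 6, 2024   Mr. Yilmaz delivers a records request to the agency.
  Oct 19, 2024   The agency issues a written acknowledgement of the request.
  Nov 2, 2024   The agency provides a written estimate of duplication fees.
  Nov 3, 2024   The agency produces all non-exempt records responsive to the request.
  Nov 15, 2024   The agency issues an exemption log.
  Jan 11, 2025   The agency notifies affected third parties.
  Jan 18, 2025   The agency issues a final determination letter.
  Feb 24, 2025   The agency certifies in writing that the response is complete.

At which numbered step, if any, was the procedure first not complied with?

Step 5

Step 1: 14 days after Oct 6, 2024 (when the request is received) is Oct 20, 2024; done Oct 19, 2024 — timely.
Step 2: the earliest permitted date is 7 days after Oct 24, 2024 (end of the 5-day response period, which began when the acknowledgement is issued on Oct 19, 2024), i.e. Oct 31, 2024; done Nov 2, 2024, after the minimum wait.
Step 3: the earliest permitted date is 20 days after Oct 6, 2024 (when the request is received), i.e. Oct 26, 2024; done Nov 3, 2024, after the minimum wait.
Step 4: the earliest permitted date is 11 days after Nov 3, 2024 (when the non-exempt records are produced), i.e. Nov 14, 2024; done Nov 15, 2024 — permitted.
Step 5: 55 days after Nov 15, 2024 (when the exemption log is issued) is Jan 9, 2025; done Jan 11, 2025 — 2 days late.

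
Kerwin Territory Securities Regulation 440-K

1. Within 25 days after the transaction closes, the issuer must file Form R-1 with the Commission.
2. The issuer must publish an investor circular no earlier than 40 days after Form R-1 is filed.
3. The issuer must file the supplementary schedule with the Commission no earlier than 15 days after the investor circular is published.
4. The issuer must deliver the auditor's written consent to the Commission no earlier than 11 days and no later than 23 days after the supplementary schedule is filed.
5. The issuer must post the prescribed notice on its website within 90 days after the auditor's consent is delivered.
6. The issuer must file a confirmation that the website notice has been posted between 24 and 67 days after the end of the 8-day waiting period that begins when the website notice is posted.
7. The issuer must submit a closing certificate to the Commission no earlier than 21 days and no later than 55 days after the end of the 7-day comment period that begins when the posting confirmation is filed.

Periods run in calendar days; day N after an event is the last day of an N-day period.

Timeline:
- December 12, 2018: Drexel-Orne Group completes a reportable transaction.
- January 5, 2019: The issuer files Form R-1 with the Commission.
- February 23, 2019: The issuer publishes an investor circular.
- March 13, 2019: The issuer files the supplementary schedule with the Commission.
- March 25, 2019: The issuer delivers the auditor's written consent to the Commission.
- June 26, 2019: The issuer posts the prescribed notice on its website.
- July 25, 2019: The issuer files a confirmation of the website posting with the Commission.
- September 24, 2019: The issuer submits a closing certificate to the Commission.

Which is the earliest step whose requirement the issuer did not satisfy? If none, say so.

Step 5

(1) due by December 12, 2018 + 25 days = January 6, 2019; done January 5, 2019 — timely.
(2) permitted from January 5, 2019 + 40 days = February 14, 2019 onward; done February 23, 2019 — permitted.
(3) permitted from February 23, 2019 + 15 days = March 10, 2019 onward; done March 13, 2019, after the minimum wait.
(4) the permitted window runs from March 13, 2019 + 11 = March 24, 2019 to March 13, 2019 + 23 = April 5, 2019; done March 25, 2019 — within the window.
(5) due by March 25, 2019 + 90 days = June 23, 2019; done June 26, 2019 — 3 days late.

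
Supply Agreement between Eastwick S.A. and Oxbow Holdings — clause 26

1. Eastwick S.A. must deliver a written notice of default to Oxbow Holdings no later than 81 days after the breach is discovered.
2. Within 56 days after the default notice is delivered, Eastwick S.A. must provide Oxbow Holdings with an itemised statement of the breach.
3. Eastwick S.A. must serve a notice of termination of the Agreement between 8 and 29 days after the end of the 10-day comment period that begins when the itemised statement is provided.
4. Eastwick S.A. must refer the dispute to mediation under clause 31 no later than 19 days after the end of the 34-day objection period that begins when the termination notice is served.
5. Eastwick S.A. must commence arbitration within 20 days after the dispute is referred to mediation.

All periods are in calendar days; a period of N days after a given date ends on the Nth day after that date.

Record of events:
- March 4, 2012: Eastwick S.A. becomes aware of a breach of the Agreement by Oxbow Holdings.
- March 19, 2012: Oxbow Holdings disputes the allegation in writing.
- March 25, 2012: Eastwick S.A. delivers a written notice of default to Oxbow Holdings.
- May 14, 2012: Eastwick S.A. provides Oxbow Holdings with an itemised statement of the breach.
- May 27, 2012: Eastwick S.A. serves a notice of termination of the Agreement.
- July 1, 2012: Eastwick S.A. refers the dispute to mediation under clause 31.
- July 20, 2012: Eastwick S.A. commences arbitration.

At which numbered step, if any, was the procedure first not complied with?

Step 3

(1) due by March 4, 2012 + 81 days = May 24, 2012; completed March 25, 2012, before the deadline.
(2) due by March 25, 2012 + 56 days = May 20, 2012; May 14, 2012 is within that limit.
(3) the permitted window runs from May 24, 2012 + 8 = June 1, 2012 to May 24, 2012 + 29 = June 22, 2012; May 27, 2012 is 5 days too early.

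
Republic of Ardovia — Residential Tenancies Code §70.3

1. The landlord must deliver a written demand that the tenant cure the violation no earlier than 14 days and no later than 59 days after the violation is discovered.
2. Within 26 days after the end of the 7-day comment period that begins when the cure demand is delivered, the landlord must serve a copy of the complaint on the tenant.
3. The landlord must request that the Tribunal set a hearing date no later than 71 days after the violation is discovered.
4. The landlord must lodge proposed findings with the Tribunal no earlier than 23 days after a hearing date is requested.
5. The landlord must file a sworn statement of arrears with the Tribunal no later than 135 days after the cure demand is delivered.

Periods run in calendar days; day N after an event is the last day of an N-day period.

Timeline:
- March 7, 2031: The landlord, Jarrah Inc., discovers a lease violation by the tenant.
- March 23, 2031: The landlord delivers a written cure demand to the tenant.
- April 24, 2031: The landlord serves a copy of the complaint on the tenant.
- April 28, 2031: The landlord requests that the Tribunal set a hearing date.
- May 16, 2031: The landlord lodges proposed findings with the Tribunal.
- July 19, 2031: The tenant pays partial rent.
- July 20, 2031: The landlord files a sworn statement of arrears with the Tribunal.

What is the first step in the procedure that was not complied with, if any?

Step 1: the window is 14–59 days after March 7, 2031 (when the violation is discovered), so March 21, 2031 through May 5, 2031; March 23, 2031 falls inside that range.
Step 2: 26 days after March 30, 2031 (end of the 7-day comment period, which began when the cure demand is delivered on March 23, 2031) is April 25, 2031; April 24, 2031 is within that limit.
Step 3: 71 days after March 7, 2031 (when the violation is discovered) is May 17, 2031; April 28, 2031 is within that limit.
Step 4: the earliest permitted date is 23 days after April 28, 2031 (when a hearing date is requested), i.e. May 21, 2031; done May 16, 2031 — 5 days too early.
That is the first point of non-compliance.

Step 4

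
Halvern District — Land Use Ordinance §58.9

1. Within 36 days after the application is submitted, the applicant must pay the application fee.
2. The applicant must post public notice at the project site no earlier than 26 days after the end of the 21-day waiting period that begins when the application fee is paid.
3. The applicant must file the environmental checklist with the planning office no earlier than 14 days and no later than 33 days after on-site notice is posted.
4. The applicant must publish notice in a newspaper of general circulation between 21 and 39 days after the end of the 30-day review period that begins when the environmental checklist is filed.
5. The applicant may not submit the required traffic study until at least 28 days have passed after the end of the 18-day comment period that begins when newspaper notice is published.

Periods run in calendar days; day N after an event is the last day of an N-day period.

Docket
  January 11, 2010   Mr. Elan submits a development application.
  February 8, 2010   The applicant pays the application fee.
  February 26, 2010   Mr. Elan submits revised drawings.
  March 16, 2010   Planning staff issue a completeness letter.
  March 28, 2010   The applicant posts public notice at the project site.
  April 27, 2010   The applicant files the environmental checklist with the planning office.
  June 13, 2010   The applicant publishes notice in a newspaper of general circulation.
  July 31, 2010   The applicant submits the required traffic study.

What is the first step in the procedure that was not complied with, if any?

(1) due by January 11, 2010 + 36 days = February 16, 2010; done February 8, 2010 — timely.
(2) permitted from March 1, 2010 + 26 days = March 27, 2010 onward; done March 28, 2010 — permitted.
(3) the permitted window runs from March 28, 2010 + 14 = April 11, 2010 to March 28, 2010 + 33 = April 30, 2010; done April 27, 2010, which is between those dates.
(4) the permitted window runs from May 27, 2010 + 21 = June 17, 2010 to May 27, 2010 + 39 = July 5, 2010; done June 13, 2010 — 4 days before the window opened.

Step 4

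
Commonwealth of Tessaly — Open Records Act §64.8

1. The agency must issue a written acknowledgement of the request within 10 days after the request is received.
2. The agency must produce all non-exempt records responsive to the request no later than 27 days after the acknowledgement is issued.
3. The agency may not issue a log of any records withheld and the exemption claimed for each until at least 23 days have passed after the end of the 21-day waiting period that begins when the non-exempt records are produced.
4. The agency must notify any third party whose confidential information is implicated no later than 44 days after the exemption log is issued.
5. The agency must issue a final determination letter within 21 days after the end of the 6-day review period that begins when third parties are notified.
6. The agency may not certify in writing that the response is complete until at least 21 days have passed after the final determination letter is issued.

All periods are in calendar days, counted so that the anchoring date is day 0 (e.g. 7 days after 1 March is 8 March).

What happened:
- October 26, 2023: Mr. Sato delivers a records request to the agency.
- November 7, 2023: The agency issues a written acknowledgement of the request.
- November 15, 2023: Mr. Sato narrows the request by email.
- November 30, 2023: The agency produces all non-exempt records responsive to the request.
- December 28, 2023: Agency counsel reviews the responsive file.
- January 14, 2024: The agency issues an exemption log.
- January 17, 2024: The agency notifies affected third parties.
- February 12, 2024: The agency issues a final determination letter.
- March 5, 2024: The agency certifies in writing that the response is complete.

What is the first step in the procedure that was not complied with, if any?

Step 1

(1) due by October 26, 2023 + 10 days = November 5, 2023; not done until November 7, 2023, 2 days after the deadline.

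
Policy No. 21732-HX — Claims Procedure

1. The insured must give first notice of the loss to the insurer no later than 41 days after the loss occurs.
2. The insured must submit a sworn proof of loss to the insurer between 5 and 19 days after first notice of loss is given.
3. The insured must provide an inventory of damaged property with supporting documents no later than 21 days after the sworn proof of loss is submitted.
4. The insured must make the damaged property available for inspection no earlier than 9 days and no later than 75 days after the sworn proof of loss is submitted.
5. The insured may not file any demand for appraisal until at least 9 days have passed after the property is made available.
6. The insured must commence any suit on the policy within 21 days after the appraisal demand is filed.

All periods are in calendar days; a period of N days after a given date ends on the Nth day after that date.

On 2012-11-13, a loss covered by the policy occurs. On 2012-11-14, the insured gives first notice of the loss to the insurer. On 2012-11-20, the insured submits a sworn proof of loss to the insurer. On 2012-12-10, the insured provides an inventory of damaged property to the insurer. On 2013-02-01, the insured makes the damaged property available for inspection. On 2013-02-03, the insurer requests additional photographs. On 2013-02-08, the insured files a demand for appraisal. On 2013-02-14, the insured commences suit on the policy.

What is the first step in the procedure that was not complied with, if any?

Step 5

Step 1: 41 days after 2012-11-13 (when the loss occurs) is 2012-12-24; 2012-11-14 is within that limit.
Step 2: the window is 5–19 days after 2012-11-14 (when first notice of loss is given), so 2012-11-19 through 2012-12-03; done 2012-11-20, which is between those dates.
Step 3: 21 days after 2012-11-20 (when the sworn proof of loss is submitted) is 2012-12-11; completed 2012-12-10, before the deadline.
Step 4: the window is 9–75 days after 2012-11-20 (when the sworn proof of loss is submitted), so 2012-11-29 through 2013-02-03; done 2013-02-01 — within the window.
Step 5: the earliest permitted date is 9 days after 2013-02-01 (when the property is made available), i.e. 2013-02-10; 2013-02-08 is 2 days before the earliest permitted date.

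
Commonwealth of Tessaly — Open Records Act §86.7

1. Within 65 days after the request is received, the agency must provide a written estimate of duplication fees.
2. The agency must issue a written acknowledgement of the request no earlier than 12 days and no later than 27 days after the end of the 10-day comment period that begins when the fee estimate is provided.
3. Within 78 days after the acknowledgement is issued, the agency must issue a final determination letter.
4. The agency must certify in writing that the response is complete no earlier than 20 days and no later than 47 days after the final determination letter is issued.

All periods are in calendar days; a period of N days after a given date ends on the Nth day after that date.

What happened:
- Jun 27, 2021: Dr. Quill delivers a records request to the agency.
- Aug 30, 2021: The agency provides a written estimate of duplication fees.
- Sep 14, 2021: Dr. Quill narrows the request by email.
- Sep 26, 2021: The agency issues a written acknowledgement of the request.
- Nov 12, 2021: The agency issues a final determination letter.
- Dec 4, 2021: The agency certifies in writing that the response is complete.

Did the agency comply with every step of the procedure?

Step 1: 65 days after Jun 27, 2021 (when the request is received) is Aug 31, 2021; completed Aug 30, 2021, before the deadline.
Step 2: the window is 12–27 days after Sep 9, 2021 (end of the 10-day comment period, which began when the fee estimate is provided on Aug 30, 2021), so Sep 21, 2021 through Oct 6, 2021; done Sep 26, 2021 — within the window.
Step 3: 78 days after Sep 26, 2021 (when the acknowledgement is issued) is Dec 13, 2021; Nov 12, 2021 is within that limit.
Step 4: the window is 20–47 days after Nov 12, 2021 (when the final determination letter is issued), so Dec 2, 2021 through Dec 29, 2021; Dec 4, 2021 falls inside that range.

Yes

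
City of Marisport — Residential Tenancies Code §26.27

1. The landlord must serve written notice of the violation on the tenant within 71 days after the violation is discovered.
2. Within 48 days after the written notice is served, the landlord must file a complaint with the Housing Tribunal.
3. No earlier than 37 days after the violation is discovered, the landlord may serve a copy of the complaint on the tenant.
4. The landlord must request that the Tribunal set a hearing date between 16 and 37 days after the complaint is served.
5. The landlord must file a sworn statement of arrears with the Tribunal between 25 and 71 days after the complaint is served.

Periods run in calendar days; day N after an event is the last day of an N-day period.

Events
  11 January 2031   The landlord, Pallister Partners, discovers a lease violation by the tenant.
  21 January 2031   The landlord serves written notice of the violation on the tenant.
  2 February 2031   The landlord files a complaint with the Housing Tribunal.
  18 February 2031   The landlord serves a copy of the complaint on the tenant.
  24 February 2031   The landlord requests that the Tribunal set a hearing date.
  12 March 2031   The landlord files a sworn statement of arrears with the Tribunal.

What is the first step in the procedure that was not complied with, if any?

Step 4

Step 1 — counting 71 days from 11 January 2031 (when the violation is discovered) gives a deadline of 23 March 2031; 21 January 2031 is within that limit.
Step 2 — counting 48 days from 21 January 2031 (when the written notice is served) gives a deadline of 10 March 2031; completed 2 February 2031, before the deadline.
Step 3 — must wait 37 days from 11 January 2031 (when the violation is discovered), so not before 17 February 2031; 18 February 2031 is on or after that date.
Step 4 — 16 and 37 days from 18 February 2031 (when the complaint is served) are 6 March 2031 and 27 March 2031 respectively; done 24 February 2031 — 10 days before the window opened.
Later steps need not be reached.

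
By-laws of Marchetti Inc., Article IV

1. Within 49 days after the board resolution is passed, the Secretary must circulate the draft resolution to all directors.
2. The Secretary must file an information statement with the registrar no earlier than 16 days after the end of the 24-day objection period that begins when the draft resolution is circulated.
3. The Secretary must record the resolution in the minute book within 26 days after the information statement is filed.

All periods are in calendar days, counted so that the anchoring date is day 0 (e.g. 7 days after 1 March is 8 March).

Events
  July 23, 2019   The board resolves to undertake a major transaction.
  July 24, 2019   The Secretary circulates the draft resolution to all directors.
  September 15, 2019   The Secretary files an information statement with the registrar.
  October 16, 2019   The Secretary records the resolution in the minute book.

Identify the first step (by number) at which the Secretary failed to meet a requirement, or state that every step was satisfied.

Step 3

Step 1 — counting 49 days from July 23, 2019 (when the board resolution is passed) gives a deadline of September 10, 2019; July 24, 2019 is within that limit.
Step 2 — must wait 16 days from August 17, 2019 (end of the 24-day objection period, which began when the draft resolution is circulated on July 24, 2019), so not before September 2, 2019; done September 15, 2019, after the minimum wait.
Step 3 — counting 26 days from September 15, 2019 (when the information statement is filed) gives a deadline of October 11, 2019; done October 16, 2019 — 5 days late.
That is the first point of non-compliance.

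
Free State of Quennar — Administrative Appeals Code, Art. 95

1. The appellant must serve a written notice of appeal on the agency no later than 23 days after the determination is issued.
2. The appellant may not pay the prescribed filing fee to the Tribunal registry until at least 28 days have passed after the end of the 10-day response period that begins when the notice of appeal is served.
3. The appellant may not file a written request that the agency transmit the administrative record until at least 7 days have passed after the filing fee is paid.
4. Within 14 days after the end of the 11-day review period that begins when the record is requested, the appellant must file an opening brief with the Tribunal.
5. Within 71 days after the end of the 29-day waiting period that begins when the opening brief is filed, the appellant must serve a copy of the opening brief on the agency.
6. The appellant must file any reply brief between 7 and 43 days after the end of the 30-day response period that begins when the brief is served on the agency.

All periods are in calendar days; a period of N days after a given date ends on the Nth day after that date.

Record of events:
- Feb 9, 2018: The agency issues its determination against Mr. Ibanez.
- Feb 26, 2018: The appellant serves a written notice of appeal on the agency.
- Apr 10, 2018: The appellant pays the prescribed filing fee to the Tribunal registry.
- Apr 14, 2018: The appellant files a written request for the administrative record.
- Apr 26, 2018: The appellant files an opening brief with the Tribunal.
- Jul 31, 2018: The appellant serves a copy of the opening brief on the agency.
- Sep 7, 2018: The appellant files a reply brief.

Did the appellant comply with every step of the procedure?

No

Step 1 — counting 23 days from Feb 9, 2018 (when the determination is issued) gives a deadline of Mar 4, 2018; done Feb 26, 2018 — timely.
Step 2 — must wait 28 days from Mar 8, 2018 (end of the 10-day response period, which began when the notice of appeal is served on Feb 26, 2018), so not before Apr 5, 2018; done Apr 10, 2018, after the minimum wait.
Step 3 — must wait 7 days from Apr 10, 2018 (when the filing fee is paid), so not before Apr 17, 2018; done Apr 14, 2018 — 3 days too early.
The procedure was therefore not followed at step 3.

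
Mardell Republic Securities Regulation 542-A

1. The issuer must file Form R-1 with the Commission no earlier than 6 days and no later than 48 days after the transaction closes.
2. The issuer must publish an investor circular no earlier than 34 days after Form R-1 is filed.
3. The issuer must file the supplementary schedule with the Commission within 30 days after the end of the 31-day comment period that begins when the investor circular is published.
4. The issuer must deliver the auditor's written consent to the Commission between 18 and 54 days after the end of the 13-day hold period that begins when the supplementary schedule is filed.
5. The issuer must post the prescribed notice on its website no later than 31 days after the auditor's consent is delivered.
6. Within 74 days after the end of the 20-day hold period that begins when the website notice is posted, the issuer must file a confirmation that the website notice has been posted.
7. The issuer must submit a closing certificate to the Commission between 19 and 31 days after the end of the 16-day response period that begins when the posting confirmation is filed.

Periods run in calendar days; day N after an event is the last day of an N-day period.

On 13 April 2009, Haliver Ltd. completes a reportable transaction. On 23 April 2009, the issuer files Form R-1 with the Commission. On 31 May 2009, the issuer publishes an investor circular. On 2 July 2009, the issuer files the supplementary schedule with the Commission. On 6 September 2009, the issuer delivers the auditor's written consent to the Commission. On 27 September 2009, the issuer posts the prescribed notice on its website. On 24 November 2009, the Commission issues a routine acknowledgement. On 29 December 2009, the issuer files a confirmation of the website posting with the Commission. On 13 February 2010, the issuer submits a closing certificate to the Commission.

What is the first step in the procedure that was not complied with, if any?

None — every step was satisfied

(1) the permitted window runs from 13 April 2009 + 6 = 19 April 2009 to 13 April 2009 + 48 = 31 May 2009; done 23 April 2009, which is between those dates.
(2) permitted from 23 April 2009 + 34 days = 27 May 2009 onward; done 31 May 2009 — permitted.
(3) due by 1 July 2009 + 30 days = 31 July 2009; completed 2 July 2009, before the deadline.
(4) the permitted window runs from 15 July 2009 + 18 = 2 August 2009 to 15 July 2009 + 54 = 7 September 2009; done 6 September 2009 — within the window.
(5) due by 6 September 2009 + 31 days = 7 October 2009; done 27 September 2009 — timely.
(6) due by 17 October 2009 + 74 days = 30 December 2009; 29 December 2009 is within that limit.
(7) the permitted window runs from 14 January 2010 + 19 = 2 February 2010 to 14 January 2010 + 31 = 14 February 2010; 13 February 2010 falls inside that range.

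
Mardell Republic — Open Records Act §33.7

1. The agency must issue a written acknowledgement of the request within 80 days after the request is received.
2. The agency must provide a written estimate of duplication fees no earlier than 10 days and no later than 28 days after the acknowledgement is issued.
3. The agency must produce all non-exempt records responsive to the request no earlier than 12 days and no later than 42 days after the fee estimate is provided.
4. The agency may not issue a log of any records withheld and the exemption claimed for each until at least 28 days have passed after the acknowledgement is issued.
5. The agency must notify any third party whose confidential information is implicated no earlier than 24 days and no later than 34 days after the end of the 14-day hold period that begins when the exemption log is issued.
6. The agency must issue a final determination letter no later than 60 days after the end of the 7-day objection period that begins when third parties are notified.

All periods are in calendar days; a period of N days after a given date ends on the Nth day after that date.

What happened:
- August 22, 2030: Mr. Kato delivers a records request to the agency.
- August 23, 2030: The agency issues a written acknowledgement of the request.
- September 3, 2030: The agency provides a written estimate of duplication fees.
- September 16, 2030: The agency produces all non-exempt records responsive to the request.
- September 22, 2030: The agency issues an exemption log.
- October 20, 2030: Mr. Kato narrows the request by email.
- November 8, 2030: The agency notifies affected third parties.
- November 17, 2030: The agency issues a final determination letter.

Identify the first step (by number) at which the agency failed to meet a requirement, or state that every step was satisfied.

None — every step was satisfied

(1) due by August 22, 2030 + 80 days = November 10, 2030; done August 23, 2030 — timely.
(2) the permitted window runs from August 23, 2030 + 10 = September 2, 2030 to August 23, 2030 + 28 = September 20, 2030; done September 3, 2030, which is between those dates.
(3) the permitted window runs from September 3, 2030 + 12 = September 15, 2030 to September 3, 2030 + 42 = October 15, 2030; September 16, 2030 falls inside that range.
(4) permitted from August 23, 2030 + 28 days = September 20, 2030 onward; done September 22, 2030 — permitted.
(5) the permitted window runs from October 6, 2030 + 24 = October 30, 2030 to October 6, 2030 + 34 = November 9, 2030; done November 8, 2030, which is between those dates.
(6) due by November 15, 2030 + 60 days = January 14, 2031; done November 17, 2030 — timely.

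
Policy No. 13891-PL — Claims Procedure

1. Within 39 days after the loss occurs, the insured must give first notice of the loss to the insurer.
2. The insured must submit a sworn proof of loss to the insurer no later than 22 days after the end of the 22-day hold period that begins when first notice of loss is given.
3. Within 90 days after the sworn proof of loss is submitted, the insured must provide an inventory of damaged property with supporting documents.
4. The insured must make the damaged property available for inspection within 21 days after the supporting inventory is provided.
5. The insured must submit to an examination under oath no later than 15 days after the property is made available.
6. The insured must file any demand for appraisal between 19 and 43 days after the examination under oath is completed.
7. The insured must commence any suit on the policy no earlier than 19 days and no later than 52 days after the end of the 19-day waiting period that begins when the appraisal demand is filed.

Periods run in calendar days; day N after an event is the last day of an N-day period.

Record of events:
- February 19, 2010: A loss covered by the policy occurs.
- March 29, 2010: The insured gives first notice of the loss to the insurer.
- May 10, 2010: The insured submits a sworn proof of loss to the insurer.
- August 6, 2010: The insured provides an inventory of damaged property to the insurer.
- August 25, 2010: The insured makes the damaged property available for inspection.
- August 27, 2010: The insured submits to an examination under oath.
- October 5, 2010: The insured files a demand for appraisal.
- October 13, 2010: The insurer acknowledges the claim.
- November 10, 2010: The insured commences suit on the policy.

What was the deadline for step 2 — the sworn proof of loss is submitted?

First notice of loss is given on March 29, 2010; the 22-day hold period therefore ends April 20, 2010, and step 2 runs from that date. 22 days after April 20, 2010 is May 12, 2010.

May 12, 2010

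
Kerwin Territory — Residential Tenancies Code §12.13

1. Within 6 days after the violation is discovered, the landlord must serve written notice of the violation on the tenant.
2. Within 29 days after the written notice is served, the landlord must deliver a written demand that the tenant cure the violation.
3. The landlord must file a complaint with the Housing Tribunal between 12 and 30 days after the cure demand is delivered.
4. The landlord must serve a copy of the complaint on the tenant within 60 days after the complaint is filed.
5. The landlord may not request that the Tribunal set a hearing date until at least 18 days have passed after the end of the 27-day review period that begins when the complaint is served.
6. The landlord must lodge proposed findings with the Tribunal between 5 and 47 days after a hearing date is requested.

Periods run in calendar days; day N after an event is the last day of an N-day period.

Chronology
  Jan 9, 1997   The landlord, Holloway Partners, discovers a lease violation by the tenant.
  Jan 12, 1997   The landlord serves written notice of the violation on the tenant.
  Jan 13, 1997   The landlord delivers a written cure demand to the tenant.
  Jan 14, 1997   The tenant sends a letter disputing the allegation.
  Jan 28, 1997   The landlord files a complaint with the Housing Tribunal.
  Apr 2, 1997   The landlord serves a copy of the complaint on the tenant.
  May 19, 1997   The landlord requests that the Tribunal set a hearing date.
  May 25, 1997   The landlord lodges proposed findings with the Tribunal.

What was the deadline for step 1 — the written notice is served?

Step 1 runs from Jan 9, 1997, when the violation is discovered. 6 days after Jan 9, 1997 is Jan 15, 1997.

Jan 15, 1997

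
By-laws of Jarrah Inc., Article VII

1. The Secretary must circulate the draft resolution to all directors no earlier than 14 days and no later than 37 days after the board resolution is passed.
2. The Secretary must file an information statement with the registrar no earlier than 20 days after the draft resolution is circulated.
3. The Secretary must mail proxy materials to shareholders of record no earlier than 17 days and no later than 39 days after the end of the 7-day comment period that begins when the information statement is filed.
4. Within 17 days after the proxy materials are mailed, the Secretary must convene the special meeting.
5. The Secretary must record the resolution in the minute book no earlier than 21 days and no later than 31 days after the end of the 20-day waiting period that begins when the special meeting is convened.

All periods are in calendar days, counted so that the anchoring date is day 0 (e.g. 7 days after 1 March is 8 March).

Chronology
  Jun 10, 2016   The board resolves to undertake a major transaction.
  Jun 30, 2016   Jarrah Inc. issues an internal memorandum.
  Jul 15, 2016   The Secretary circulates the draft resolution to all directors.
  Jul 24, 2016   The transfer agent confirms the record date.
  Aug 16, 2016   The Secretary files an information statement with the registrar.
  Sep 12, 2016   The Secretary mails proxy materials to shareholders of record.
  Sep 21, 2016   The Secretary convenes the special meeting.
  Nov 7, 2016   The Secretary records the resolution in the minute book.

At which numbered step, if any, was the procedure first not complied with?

(1) the permitted window runs from Jun 10, 2016 + 14 = Jun 24, 2016 to Jun 10, 2016 + 37 = Jul 17, 2016; done Jul 15, 2016, which is between those dates.
(2) permitted from Jul 15, 2016 + 20 days = Aug 4, 2016 onward; done Aug 16, 2016 — permitted.
(3) the permitted window runs from Aug 23, 2016 + 17 = Sep 9, 2016 to Aug 23, 2016 + 39 = Oct 1, 2016; done Sep 12, 2016 — within the window.
(4) due by Sep 12, 2016 + 17 days = Sep 29, 2016; done Sep 21, 2016 — timely.
(5) the permitted window runs from Oct 11, 2016 + 21 = Nov 1, 2016 to Oct 11, 2016 + 31 = Nov 11, 2016; Nov 7, 2016 falls inside that range.

None — every step was satisfied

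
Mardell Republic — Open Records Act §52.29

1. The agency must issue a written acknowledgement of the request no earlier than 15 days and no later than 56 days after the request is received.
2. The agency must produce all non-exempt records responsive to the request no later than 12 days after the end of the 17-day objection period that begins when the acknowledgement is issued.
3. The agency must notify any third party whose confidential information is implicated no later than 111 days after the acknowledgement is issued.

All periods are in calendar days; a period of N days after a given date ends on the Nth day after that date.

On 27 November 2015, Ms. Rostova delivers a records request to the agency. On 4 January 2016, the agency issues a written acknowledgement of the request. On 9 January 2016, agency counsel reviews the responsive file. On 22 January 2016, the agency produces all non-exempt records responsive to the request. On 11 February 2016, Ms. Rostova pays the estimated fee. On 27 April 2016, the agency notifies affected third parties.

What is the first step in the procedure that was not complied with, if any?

Step 1: the window is 15–56 days after 27 November 2015 (when the request is received), so 12 December 2015 through 22 January 2016; done 4 January 2016 — within the window.
Step 2: 12 days after 21 January 2016 (end of the 17-day objection period, which began when the acknowledgement is issued on 4 January 2016) is 2 February 2016; 22 January 2016 is within that limit.
Step 3: 111 days after 4 January 2016 (when the acknowledgement is issued) is 24 April 2016; not done until 27 April 2016, 3 days after the deadline.

Step 3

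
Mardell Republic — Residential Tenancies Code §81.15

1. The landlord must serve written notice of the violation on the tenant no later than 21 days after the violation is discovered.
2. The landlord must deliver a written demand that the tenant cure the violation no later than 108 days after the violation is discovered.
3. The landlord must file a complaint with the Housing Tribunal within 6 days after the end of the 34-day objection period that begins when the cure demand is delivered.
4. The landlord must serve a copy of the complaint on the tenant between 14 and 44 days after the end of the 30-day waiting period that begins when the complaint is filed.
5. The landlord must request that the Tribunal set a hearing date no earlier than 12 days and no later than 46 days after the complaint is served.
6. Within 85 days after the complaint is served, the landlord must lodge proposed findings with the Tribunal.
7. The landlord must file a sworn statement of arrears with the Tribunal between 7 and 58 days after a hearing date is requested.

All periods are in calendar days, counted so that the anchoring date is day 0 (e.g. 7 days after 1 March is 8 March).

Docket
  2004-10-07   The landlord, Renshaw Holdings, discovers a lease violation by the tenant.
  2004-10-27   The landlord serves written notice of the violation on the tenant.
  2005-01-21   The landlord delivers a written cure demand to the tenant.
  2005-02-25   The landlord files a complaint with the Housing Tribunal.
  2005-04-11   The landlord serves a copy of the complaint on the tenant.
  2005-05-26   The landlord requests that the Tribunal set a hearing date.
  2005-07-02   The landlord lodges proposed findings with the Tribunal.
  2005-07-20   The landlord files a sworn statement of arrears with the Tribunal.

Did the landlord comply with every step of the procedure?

Yes

Step 1 — counting 21 days from 2004-10-07 (when the violation is discovered) gives a deadline of 2004-10-28; done 2004-10-27 — timely.
Step 2 — counting 108 days from 2004-10-07 (when the violation is discovered) gives a deadline of 2005-01-23; completed 2005-01-21, before the deadline.
Step 3 — counting 6 days from 2005-02-24 (end of the 34-day objection period, which began when the cure demand is delivered on 2005-01-21) gives a deadline of 2005-03-02; done 2005-02-25 — timely.
Step 4 — 14 and 44 days from 2005-03-27 (end of the 30-day waiting period, which began when the complaint is filed on 2005-02-25) are 2005-04-10 and 2005-05-10 respectively; done 2005-04-11, which is between those dates.
Step 5 — 12 and 46 days from 2005-04-11 (when the complaint is served) are 2005-04-23 and 2005-05-27 respectively; 2005-05-26 falls inside that range.
Step 6 — counting 85 days from 2005-04-11 (when the complaint is served) gives a deadline of 2005-07-05; done 2005-07-02 — timely.
Step 7 — 7 and 58 days from 2005-05-26 (when a hearing date is requested) are 2005-06-02 and 2005-07-23 respectively; 2005-07-20 falls inside that range.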